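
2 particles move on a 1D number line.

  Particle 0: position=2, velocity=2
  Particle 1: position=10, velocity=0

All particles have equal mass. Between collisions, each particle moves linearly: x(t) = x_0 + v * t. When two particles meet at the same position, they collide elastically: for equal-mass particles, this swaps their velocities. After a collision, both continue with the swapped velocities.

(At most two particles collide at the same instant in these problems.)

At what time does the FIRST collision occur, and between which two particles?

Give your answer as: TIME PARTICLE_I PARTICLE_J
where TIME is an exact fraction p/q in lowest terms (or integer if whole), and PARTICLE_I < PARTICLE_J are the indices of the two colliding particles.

Pair (0,1): pos 2,10 vel 2,0 -> gap=8, closing at 2/unit, collide at t=4
Earliest collision: t=4 between 0 and 1

Answer: 4 0 1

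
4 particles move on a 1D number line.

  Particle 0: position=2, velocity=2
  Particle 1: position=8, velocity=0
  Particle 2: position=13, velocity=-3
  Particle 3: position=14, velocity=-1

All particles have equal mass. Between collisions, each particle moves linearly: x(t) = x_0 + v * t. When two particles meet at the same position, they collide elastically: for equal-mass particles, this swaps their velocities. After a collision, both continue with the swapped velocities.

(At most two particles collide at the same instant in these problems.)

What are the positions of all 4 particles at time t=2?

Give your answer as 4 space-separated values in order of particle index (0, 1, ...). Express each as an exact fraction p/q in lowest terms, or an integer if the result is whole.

Answer: 6 7 8 12

Derivation:
Collision at t=5/3: particles 1 and 2 swap velocities; positions: p0=16/3 p1=8 p2=8 p3=37/3; velocities now: v0=2 v1=-3 v2=0 v3=-1
Advance to t=2 (no further collisions before then); velocities: v0=2 v1=-3 v2=0 v3=-1; positions = 6 7 8 12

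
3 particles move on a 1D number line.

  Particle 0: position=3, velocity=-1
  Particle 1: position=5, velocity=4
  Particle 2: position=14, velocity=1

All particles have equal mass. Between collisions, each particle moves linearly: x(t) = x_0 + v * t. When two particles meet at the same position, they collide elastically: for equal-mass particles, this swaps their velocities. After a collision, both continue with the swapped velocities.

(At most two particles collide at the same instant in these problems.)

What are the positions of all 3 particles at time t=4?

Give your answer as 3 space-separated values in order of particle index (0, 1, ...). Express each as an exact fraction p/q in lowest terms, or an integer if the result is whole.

Answer: -1 18 21

Derivation:
Collision at t=3: particles 1 and 2 swap velocities; positions: p0=0 p1=17 p2=17; velocities now: v0=-1 v1=1 v2=4
Advance to t=4 (no further collisions before then); velocities: v0=-1 v1=1 v2=4; positions = -1 18 21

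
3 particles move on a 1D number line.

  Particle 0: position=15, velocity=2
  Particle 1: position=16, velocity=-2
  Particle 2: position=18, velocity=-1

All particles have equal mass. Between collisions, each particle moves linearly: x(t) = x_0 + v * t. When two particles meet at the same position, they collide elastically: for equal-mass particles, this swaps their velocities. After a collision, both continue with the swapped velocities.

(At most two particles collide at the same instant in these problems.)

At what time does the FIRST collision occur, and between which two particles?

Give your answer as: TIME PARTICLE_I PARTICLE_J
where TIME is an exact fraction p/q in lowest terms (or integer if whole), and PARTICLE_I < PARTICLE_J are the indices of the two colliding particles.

Answer: 1/4 0 1

Derivation:
Pair (0,1): pos 15,16 vel 2,-2 -> gap=1, closing at 4/unit, collide at t=1/4
Pair (1,2): pos 16,18 vel -2,-1 -> not approaching (rel speed -1 <= 0)
Earliest collision: t=1/4 between 0 and 1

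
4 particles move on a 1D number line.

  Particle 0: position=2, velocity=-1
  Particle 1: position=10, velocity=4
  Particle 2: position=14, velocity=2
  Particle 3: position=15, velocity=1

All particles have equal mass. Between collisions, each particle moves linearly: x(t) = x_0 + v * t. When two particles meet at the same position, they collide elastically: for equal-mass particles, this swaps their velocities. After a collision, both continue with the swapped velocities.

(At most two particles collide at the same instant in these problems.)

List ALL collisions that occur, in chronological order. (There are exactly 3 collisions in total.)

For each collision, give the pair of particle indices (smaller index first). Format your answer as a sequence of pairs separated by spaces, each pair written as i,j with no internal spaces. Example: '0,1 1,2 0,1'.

Answer: 2,3 1,2 2,3

Derivation:
Collision at t=1: particles 2 and 3 swap velocities; positions: p0=1 p1=14 p2=16 p3=16; velocities now: v0=-1 v1=4 v2=1 v3=2
Collision at t=5/3: particles 1 and 2 swap velocities; positions: p0=1/3 p1=50/3 p2=50/3 p3=52/3; velocities now: v0=-1 v1=1 v2=4 v3=2
Collision at t=2: particles 2 and 3 swap velocities; positions: p0=0 p1=17 p2=18 p3=18; velocities now: v0=-1 v1=1 v2=2 v3=4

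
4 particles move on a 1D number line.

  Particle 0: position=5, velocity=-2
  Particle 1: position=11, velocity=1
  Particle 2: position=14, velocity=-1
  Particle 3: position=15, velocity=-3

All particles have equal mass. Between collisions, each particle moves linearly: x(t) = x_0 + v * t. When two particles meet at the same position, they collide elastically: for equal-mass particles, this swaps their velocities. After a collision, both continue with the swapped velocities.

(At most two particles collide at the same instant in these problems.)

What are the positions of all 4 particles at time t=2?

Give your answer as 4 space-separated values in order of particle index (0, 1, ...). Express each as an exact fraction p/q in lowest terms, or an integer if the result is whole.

Answer: 1 9 12 13

Derivation:
Collision at t=1/2: particles 2 and 3 swap velocities; positions: p0=4 p1=23/2 p2=27/2 p3=27/2; velocities now: v0=-2 v1=1 v2=-3 v3=-1
Collision at t=1: particles 1 and 2 swap velocities; positions: p0=3 p1=12 p2=12 p3=13; velocities now: v0=-2 v1=-3 v2=1 v3=-1
Collision at t=3/2: particles 2 and 3 swap velocities; positions: p0=2 p1=21/2 p2=25/2 p3=25/2; velocities now: v0=-2 v1=-3 v2=-1 v3=1
Advance to t=2 (no further collisions before then); velocities: v0=-2 v1=-3 v2=-1 v3=1; positions = 1 9 12 13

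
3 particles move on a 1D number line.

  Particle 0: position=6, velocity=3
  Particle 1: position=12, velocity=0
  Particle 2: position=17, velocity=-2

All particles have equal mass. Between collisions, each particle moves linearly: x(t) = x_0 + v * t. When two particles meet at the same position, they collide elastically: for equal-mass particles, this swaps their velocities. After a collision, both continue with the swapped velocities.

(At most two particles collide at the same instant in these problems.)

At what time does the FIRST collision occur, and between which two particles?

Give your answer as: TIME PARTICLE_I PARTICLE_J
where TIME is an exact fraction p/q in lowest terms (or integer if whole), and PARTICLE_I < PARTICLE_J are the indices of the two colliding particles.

Answer: 2 0 1

Derivation:
Pair (0,1): pos 6,12 vel 3,0 -> gap=6, closing at 3/unit, collide at t=2
Pair (1,2): pos 12,17 vel 0,-2 -> gap=5, closing at 2/unit, collide at t=5/2
Earliest collision: t=2 between 0 and 1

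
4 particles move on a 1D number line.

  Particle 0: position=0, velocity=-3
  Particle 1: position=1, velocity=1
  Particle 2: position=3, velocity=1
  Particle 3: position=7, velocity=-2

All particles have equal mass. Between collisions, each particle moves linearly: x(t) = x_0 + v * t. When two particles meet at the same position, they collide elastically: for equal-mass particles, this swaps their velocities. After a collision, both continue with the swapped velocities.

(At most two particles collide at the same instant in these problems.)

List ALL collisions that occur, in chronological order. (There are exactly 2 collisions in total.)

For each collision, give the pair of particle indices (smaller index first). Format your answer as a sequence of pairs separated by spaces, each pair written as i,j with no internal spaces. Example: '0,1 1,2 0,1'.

Answer: 2,3 1,2

Derivation:
Collision at t=4/3: particles 2 and 3 swap velocities; positions: p0=-4 p1=7/3 p2=13/3 p3=13/3; velocities now: v0=-3 v1=1 v2=-2 v3=1
Collision at t=2: particles 1 and 2 swap velocities; positions: p0=-6 p1=3 p2=3 p3=5; velocities now: v0=-3 v1=-2 v2=1 v3=1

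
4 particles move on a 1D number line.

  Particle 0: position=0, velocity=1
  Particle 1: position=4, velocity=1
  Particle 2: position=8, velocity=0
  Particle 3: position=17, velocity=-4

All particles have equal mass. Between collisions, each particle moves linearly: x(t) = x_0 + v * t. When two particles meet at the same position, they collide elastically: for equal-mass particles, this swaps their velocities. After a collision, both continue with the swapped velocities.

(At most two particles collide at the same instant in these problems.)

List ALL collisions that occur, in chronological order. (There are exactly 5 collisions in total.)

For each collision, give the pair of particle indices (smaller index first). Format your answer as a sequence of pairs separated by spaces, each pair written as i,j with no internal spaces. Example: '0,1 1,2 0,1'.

Answer: 2,3 1,2 0,1 2,3 1,2

Derivation:
Collision at t=9/4: particles 2 and 3 swap velocities; positions: p0=9/4 p1=25/4 p2=8 p3=8; velocities now: v0=1 v1=1 v2=-4 v3=0
Collision at t=13/5: particles 1 and 2 swap velocities; positions: p0=13/5 p1=33/5 p2=33/5 p3=8; velocities now: v0=1 v1=-4 v2=1 v3=0
Collision at t=17/5: particles 0 and 1 swap velocities; positions: p0=17/5 p1=17/5 p2=37/5 p3=8; velocities now: v0=-4 v1=1 v2=1 v3=0
Collision at t=4: particles 2 and 3 swap velocities; positions: p0=1 p1=4 p2=8 p3=8; velocities now: v0=-4 v1=1 v2=0 v3=1
Collision at t=8: particles 1 and 2 swap velocities; positions: p0=-15 p1=8 p2=8 p3=12; velocities now: v0=-4 v1=0 v2=1 v3=1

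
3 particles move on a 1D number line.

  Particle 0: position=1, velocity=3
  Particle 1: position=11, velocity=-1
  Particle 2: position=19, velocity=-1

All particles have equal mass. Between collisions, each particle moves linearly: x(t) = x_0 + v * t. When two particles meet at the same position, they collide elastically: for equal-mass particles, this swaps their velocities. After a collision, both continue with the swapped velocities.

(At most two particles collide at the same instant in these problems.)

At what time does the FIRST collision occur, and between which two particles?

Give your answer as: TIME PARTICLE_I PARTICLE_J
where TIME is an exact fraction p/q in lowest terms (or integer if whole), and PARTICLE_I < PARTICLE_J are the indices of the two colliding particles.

Pair (0,1): pos 1,11 vel 3,-1 -> gap=10, closing at 4/unit, collide at t=5/2
Pair (1,2): pos 11,19 vel -1,-1 -> not approaching (rel speed 0 <= 0)
Earliest collision: t=5/2 between 0 and 1

Answer: 5/2 0 1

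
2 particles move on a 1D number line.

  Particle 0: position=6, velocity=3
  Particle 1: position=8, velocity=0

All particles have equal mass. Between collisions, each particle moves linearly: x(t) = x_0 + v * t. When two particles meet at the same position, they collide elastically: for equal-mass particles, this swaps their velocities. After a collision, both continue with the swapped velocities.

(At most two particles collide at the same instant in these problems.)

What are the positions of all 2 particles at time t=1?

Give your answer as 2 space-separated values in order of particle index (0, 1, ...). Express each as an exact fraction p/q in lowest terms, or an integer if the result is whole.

Collision at t=2/3: particles 0 and 1 swap velocities; positions: p0=8 p1=8; velocities now: v0=0 v1=3
Advance to t=1 (no further collisions before then); velocities: v0=0 v1=3; positions = 8 9

Answer: 8 9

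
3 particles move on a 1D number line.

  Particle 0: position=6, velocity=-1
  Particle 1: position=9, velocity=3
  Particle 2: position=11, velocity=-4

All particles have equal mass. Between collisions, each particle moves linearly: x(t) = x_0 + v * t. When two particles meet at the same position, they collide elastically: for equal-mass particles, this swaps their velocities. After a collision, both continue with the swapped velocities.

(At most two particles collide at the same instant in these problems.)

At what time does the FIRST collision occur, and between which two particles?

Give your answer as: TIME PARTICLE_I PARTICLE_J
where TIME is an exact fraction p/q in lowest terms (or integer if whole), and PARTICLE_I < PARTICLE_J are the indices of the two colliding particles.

Answer: 2/7 1 2

Derivation:
Pair (0,1): pos 6,9 vel -1,3 -> not approaching (rel speed -4 <= 0)
Pair (1,2): pos 9,11 vel 3,-4 -> gap=2, closing at 7/unit, collide at t=2/7
Earliest collision: t=2/7 between 1 and 2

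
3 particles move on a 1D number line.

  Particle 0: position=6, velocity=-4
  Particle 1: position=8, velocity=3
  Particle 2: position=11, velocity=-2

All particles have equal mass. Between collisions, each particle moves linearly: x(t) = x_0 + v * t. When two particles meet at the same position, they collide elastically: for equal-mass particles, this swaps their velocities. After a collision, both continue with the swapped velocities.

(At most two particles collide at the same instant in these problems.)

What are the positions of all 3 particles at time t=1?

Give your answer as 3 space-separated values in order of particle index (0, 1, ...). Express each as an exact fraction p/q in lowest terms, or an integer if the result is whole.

Answer: 2 9 11

Derivation:
Collision at t=3/5: particles 1 and 2 swap velocities; positions: p0=18/5 p1=49/5 p2=49/5; velocities now: v0=-4 v1=-2 v2=3
Advance to t=1 (no further collisions before then); velocities: v0=-4 v1=-2 v2=3; positions = 2 9 11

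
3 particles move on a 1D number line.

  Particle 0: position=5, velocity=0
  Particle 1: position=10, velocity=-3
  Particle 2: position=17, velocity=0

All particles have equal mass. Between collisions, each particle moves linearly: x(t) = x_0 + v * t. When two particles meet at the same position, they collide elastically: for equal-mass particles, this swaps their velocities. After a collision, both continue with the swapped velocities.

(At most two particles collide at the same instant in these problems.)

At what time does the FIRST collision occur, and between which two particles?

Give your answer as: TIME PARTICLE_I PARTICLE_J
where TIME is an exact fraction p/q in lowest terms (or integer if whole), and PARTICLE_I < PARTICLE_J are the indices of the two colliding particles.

Pair (0,1): pos 5,10 vel 0,-3 -> gap=5, closing at 3/unit, collide at t=5/3
Pair (1,2): pos 10,17 vel -3,0 -> not approaching (rel speed -3 <= 0)
Earliest collision: t=5/3 between 0 and 1

Answer: 5/3 0 1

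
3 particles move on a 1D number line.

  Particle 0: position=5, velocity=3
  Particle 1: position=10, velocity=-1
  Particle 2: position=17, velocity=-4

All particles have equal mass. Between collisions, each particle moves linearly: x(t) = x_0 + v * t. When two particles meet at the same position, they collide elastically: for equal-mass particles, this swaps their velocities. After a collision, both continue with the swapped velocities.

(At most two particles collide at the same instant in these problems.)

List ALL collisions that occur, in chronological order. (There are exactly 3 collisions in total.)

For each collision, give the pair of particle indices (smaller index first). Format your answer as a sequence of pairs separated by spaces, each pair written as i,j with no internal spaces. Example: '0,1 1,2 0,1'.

Answer: 0,1 1,2 0,1

Derivation:
Collision at t=5/4: particles 0 and 1 swap velocities; positions: p0=35/4 p1=35/4 p2=12; velocities now: v0=-1 v1=3 v2=-4
Collision at t=12/7: particles 1 and 2 swap velocities; positions: p0=58/7 p1=71/7 p2=71/7; velocities now: v0=-1 v1=-4 v2=3
Collision at t=7/3: particles 0 and 1 swap velocities; positions: p0=23/3 p1=23/3 p2=12; velocities now: v0=-4 v1=-1 v2=3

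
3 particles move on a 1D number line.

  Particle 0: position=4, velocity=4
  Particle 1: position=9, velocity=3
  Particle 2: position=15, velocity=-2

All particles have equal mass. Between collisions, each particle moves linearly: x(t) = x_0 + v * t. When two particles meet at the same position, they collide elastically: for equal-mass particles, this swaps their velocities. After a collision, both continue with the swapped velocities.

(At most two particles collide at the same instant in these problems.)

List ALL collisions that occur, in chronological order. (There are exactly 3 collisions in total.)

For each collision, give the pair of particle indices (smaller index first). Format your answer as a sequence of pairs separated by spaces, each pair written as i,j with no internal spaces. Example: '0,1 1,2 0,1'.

Answer: 1,2 0,1 1,2

Derivation:
Collision at t=6/5: particles 1 and 2 swap velocities; positions: p0=44/5 p1=63/5 p2=63/5; velocities now: v0=4 v1=-2 v2=3
Collision at t=11/6: particles 0 and 1 swap velocities; positions: p0=34/3 p1=34/3 p2=29/2; velocities now: v0=-2 v1=4 v2=3
Collision at t=5: particles 1 and 2 swap velocities; positions: p0=5 p1=24 p2=24; velocities now: v0=-2 v1=3 v2=4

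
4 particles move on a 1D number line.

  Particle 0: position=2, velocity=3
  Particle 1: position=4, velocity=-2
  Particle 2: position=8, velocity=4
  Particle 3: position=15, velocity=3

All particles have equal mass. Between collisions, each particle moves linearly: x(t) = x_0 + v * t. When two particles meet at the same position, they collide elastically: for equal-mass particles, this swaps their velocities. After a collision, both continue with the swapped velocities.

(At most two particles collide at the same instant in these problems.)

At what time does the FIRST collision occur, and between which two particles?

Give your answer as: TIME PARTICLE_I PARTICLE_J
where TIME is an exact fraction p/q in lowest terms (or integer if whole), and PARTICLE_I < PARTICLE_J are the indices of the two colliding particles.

Answer: 2/5 0 1

Derivation:
Pair (0,1): pos 2,4 vel 3,-2 -> gap=2, closing at 5/unit, collide at t=2/5
Pair (1,2): pos 4,8 vel -2,4 -> not approaching (rel speed -6 <= 0)
Pair (2,3): pos 8,15 vel 4,3 -> gap=7, closing at 1/unit, collide at t=7
Earliest collision: t=2/5 between 0 and 1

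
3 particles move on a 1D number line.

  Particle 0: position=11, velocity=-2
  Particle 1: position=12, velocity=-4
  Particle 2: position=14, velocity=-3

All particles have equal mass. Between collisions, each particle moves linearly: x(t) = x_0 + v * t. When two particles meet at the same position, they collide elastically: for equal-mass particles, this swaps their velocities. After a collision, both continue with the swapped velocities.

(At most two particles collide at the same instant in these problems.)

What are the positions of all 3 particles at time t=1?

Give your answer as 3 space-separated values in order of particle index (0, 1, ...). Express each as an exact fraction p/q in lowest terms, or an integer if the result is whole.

Answer: 8 9 11

Derivation:
Collision at t=1/2: particles 0 and 1 swap velocities; positions: p0=10 p1=10 p2=25/2; velocities now: v0=-4 v1=-2 v2=-3
Advance to t=1 (no further collisions before then); velocities: v0=-4 v1=-2 v2=-3; positions = 8 9 11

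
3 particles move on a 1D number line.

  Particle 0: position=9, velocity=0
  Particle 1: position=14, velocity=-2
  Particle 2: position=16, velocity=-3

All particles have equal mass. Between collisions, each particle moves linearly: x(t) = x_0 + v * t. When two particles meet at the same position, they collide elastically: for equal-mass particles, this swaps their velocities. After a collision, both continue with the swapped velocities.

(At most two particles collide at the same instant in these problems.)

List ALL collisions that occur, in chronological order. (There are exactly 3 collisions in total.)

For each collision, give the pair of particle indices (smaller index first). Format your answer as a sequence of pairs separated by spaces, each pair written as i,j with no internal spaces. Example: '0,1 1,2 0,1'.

Collision at t=2: particles 1 and 2 swap velocities; positions: p0=9 p1=10 p2=10; velocities now: v0=0 v1=-3 v2=-2
Collision at t=7/3: particles 0 and 1 swap velocities; positions: p0=9 p1=9 p2=28/3; velocities now: v0=-3 v1=0 v2=-2
Collision at t=5/2: particles 1 and 2 swap velocities; positions: p0=17/2 p1=9 p2=9; velocities now: v0=-3 v1=-2 v2=0

Answer: 1,2 0,1 1,2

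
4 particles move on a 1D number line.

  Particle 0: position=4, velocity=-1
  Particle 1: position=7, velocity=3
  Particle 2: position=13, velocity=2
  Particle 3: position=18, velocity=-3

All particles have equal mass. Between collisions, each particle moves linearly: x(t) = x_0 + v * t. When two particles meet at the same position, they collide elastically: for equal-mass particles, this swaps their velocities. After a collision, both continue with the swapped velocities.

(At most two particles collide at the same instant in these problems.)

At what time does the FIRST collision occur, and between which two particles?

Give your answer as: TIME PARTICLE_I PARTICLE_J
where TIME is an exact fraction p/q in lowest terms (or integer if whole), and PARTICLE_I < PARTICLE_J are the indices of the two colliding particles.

Pair (0,1): pos 4,7 vel -1,3 -> not approaching (rel speed -4 <= 0)
Pair (1,2): pos 7,13 vel 3,2 -> gap=6, closing at 1/unit, collide at t=6
Pair (2,3): pos 13,18 vel 2,-3 -> gap=5, closing at 5/unit, collide at t=1
Earliest collision: t=1 between 2 and 3

Answer: 1 2 3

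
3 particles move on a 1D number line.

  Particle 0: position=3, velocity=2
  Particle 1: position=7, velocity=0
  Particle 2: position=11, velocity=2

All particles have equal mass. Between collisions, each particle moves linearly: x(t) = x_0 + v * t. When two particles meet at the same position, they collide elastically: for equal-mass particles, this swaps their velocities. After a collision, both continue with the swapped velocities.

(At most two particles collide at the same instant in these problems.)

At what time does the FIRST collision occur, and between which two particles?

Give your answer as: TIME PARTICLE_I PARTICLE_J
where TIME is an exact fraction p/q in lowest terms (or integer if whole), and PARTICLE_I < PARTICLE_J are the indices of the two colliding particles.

Answer: 2 0 1

Derivation:
Pair (0,1): pos 3,7 vel 2,0 -> gap=4, closing at 2/unit, collide at t=2
Pair (1,2): pos 7,11 vel 0,2 -> not approaching (rel speed -2 <= 0)
Earliest collision: t=2 between 0 and 1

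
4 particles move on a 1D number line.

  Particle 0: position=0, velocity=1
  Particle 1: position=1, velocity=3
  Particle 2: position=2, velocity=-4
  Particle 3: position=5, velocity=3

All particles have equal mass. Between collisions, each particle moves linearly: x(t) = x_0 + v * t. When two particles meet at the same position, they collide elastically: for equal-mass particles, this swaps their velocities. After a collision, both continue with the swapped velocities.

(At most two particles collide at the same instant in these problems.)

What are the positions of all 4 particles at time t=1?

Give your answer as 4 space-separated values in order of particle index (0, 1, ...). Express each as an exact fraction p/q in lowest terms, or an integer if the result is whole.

Collision at t=1/7: particles 1 and 2 swap velocities; positions: p0=1/7 p1=10/7 p2=10/7 p3=38/7; velocities now: v0=1 v1=-4 v2=3 v3=3
Collision at t=2/5: particles 0 and 1 swap velocities; positions: p0=2/5 p1=2/5 p2=11/5 p3=31/5; velocities now: v0=-4 v1=1 v2=3 v3=3
Advance to t=1 (no further collisions before then); velocities: v0=-4 v1=1 v2=3 v3=3; positions = -2 1 4 8

Answer: -2 1 4 8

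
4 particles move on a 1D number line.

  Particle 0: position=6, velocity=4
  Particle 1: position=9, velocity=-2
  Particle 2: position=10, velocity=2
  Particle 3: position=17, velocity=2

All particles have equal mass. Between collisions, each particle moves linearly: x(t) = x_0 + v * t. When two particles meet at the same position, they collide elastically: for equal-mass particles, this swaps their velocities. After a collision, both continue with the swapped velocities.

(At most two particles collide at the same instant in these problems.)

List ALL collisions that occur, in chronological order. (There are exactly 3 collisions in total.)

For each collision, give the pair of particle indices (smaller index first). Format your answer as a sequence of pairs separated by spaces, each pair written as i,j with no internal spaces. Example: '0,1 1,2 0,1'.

Answer: 0,1 1,2 2,3

Derivation:
Collision at t=1/2: particles 0 and 1 swap velocities; positions: p0=8 p1=8 p2=11 p3=18; velocities now: v0=-2 v1=4 v2=2 v3=2
Collision at t=2: particles 1 and 2 swap velocities; positions: p0=5 p1=14 p2=14 p3=21; velocities now: v0=-2 v1=2 v2=4 v3=2
Collision at t=11/2: particles 2 and 3 swap velocities; positions: p0=-2 p1=21 p2=28 p3=28; velocities now: v0=-2 v1=2 v2=2 v3=4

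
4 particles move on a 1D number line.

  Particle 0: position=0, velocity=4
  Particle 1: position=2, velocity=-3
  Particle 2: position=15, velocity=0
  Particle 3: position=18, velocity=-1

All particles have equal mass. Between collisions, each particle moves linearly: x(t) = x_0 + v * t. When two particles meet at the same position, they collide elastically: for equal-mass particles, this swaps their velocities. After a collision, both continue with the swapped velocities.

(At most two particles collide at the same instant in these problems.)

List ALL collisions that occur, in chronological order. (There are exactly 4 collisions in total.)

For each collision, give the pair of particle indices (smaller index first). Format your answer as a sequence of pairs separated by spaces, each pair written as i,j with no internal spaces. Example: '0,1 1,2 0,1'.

Collision at t=2/7: particles 0 and 1 swap velocities; positions: p0=8/7 p1=8/7 p2=15 p3=124/7; velocities now: v0=-3 v1=4 v2=0 v3=-1
Collision at t=3: particles 2 and 3 swap velocities; positions: p0=-7 p1=12 p2=15 p3=15; velocities now: v0=-3 v1=4 v2=-1 v3=0
Collision at t=18/5: particles 1 and 2 swap velocities; positions: p0=-44/5 p1=72/5 p2=72/5 p3=15; velocities now: v0=-3 v1=-1 v2=4 v3=0
Collision at t=15/4: particles 2 and 3 swap velocities; positions: p0=-37/4 p1=57/4 p2=15 p3=15; velocities now: v0=-3 v1=-1 v2=0 v3=4

Answer: 0,1 2,3 1,2 2,3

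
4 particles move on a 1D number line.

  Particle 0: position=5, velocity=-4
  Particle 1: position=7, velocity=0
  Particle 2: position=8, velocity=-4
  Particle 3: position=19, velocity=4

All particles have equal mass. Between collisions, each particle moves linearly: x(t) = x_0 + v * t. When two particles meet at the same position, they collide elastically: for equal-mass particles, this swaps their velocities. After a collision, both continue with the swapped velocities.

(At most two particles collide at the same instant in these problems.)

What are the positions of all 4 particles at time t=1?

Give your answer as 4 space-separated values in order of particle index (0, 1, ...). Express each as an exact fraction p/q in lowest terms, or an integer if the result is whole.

Collision at t=1/4: particles 1 and 2 swap velocities; positions: p0=4 p1=7 p2=7 p3=20; velocities now: v0=-4 v1=-4 v2=0 v3=4
Advance to t=1 (no further collisions before then); velocities: v0=-4 v1=-4 v2=0 v3=4; positions = 1 4 7 23

Answer: 1 4 7 23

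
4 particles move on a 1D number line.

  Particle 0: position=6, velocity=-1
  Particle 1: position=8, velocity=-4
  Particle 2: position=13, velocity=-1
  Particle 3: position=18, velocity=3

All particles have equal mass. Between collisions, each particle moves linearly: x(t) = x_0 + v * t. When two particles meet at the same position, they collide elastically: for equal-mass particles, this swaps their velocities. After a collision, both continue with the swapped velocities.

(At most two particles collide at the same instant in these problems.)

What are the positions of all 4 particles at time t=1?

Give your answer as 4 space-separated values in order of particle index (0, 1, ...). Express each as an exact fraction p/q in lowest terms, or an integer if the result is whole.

Collision at t=2/3: particles 0 and 1 swap velocities; positions: p0=16/3 p1=16/3 p2=37/3 p3=20; velocities now: v0=-4 v1=-1 v2=-1 v3=3
Advance to t=1 (no further collisions before then); velocities: v0=-4 v1=-1 v2=-1 v3=3; positions = 4 5 12 21

Answer: 4 5 12 21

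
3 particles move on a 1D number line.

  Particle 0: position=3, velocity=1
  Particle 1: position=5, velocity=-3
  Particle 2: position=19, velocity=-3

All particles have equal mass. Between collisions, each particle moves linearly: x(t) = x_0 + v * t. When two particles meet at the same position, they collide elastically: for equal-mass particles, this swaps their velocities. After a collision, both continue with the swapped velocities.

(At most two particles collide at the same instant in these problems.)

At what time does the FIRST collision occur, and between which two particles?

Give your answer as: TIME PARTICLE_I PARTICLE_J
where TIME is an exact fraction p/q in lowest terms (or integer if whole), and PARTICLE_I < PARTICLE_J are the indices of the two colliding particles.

Pair (0,1): pos 3,5 vel 1,-3 -> gap=2, closing at 4/unit, collide at t=1/2
Pair (1,2): pos 5,19 vel -3,-3 -> not approaching (rel speed 0 <= 0)
Earliest collision: t=1/2 between 0 and 1

Answer: 1/2 0 1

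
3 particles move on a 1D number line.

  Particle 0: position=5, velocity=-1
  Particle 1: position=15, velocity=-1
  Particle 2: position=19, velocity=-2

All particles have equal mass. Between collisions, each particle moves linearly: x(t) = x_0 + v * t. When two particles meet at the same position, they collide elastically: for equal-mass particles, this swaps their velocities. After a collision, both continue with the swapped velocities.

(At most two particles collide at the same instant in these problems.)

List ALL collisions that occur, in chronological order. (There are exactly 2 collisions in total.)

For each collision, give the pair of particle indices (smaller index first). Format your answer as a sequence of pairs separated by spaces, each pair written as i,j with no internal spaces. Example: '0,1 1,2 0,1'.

Collision at t=4: particles 1 and 2 swap velocities; positions: p0=1 p1=11 p2=11; velocities now: v0=-1 v1=-2 v2=-1
Collision at t=14: particles 0 and 1 swap velocities; positions: p0=-9 p1=-9 p2=1; velocities now: v0=-2 v1=-1 v2=-1

Answer: 1,2 0,1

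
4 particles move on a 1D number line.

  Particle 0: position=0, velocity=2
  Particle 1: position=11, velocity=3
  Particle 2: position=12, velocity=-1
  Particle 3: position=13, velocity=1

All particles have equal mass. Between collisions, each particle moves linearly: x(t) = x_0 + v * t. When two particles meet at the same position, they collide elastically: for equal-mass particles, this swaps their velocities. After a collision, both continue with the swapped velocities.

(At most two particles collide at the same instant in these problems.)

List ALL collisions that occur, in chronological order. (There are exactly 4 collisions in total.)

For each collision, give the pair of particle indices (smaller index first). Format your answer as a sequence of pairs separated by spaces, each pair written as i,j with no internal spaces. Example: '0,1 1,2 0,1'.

Answer: 1,2 2,3 0,1 1,2

Derivation:
Collision at t=1/4: particles 1 and 2 swap velocities; positions: p0=1/2 p1=47/4 p2=47/4 p3=53/4; velocities now: v0=2 v1=-1 v2=3 v3=1
Collision at t=1: particles 2 and 3 swap velocities; positions: p0=2 p1=11 p2=14 p3=14; velocities now: v0=2 v1=-1 v2=1 v3=3
Collision at t=4: particles 0 and 1 swap velocities; positions: p0=8 p1=8 p2=17 p3=23; velocities now: v0=-1 v1=2 v2=1 v3=3
Collision at t=13: particles 1 and 2 swap velocities; positions: p0=-1 p1=26 p2=26 p3=50; velocities now: v0=-1 v1=1 v2=2 v3=3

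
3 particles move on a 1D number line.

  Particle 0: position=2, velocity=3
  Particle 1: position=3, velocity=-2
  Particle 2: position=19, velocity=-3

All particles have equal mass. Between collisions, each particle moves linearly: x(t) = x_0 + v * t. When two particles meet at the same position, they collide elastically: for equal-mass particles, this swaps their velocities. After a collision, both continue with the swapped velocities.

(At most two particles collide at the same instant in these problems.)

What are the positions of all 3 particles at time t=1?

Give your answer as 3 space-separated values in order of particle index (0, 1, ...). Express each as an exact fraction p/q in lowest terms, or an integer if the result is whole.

Collision at t=1/5: particles 0 and 1 swap velocities; positions: p0=13/5 p1=13/5 p2=92/5; velocities now: v0=-2 v1=3 v2=-3
Advance to t=1 (no further collisions before then); velocities: v0=-2 v1=3 v2=-3; positions = 1 5 16

Answer: 1 5 16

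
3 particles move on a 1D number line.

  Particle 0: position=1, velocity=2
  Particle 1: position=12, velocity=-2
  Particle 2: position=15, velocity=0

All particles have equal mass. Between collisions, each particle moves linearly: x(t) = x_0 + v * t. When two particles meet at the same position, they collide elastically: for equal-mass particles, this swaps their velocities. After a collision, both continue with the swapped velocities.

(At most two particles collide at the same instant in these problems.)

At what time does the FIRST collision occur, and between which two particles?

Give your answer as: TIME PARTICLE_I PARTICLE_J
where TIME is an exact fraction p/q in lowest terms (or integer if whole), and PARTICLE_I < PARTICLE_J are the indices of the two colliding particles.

Answer: 11/4 0 1

Derivation:
Pair (0,1): pos 1,12 vel 2,-2 -> gap=11, closing at 4/unit, collide at t=11/4
Pair (1,2): pos 12,15 vel -2,0 -> not approaching (rel speed -2 <= 0)
Earliest collision: t=11/4 between 0 and 1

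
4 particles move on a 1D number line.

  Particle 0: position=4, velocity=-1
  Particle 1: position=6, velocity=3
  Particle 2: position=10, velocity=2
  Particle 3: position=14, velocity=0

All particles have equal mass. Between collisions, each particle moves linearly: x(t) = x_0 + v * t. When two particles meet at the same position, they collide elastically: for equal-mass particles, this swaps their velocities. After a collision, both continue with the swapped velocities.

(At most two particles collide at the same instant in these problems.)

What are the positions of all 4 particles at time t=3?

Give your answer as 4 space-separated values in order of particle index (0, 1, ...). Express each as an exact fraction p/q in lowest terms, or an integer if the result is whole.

Collision at t=2: particles 2 and 3 swap velocities; positions: p0=2 p1=12 p2=14 p3=14; velocities now: v0=-1 v1=3 v2=0 v3=2
Collision at t=8/3: particles 1 and 2 swap velocities; positions: p0=4/3 p1=14 p2=14 p3=46/3; velocities now: v0=-1 v1=0 v2=3 v3=2
Advance to t=3 (no further collisions before then); velocities: v0=-1 v1=0 v2=3 v3=2; positions = 1 14 15 16

Answer: 1 14 15 16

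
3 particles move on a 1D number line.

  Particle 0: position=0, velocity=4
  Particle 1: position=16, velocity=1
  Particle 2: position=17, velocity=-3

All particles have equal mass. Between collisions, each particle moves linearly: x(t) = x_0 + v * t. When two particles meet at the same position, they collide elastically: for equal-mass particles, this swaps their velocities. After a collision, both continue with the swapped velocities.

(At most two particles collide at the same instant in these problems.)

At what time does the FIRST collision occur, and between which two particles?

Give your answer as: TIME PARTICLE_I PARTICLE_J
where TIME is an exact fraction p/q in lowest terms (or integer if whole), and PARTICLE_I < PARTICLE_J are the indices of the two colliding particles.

Answer: 1/4 1 2

Derivation:
Pair (0,1): pos 0,16 vel 4,1 -> gap=16, closing at 3/unit, collide at t=16/3
Pair (1,2): pos 16,17 vel 1,-3 -> gap=1, closing at 4/unit, collide at t=1/4
Earliest collision: t=1/4 between 1 and 2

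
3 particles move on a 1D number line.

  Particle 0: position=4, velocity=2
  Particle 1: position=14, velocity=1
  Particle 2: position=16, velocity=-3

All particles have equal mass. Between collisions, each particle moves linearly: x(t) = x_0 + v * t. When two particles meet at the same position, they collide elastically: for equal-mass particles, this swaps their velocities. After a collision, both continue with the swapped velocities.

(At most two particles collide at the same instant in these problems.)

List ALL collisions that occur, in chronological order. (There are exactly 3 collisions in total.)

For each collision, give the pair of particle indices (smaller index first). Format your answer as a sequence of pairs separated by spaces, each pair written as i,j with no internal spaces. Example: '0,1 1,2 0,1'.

Answer: 1,2 0,1 1,2

Derivation:
Collision at t=1/2: particles 1 and 2 swap velocities; positions: p0=5 p1=29/2 p2=29/2; velocities now: v0=2 v1=-3 v2=1
Collision at t=12/5: particles 0 and 1 swap velocities; positions: p0=44/5 p1=44/5 p2=82/5; velocities now: v0=-3 v1=2 v2=1
Collision at t=10: particles 1 and 2 swap velocities; positions: p0=-14 p1=24 p2=24; velocities now: v0=-3 v1=1 v2=2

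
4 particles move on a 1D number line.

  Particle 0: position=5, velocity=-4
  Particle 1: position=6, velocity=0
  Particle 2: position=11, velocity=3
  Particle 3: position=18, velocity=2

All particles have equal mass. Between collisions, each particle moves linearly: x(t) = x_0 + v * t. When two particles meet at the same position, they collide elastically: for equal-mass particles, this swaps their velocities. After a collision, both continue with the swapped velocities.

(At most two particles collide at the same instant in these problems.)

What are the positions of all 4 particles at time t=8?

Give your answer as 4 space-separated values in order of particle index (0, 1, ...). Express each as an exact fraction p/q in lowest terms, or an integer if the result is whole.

Answer: -27 6 34 35

Derivation:
Collision at t=7: particles 2 and 3 swap velocities; positions: p0=-23 p1=6 p2=32 p3=32; velocities now: v0=-4 v1=0 v2=2 v3=3
Advance to t=8 (no further collisions before then); velocities: v0=-4 v1=0 v2=2 v3=3; positions = -27 6 34 35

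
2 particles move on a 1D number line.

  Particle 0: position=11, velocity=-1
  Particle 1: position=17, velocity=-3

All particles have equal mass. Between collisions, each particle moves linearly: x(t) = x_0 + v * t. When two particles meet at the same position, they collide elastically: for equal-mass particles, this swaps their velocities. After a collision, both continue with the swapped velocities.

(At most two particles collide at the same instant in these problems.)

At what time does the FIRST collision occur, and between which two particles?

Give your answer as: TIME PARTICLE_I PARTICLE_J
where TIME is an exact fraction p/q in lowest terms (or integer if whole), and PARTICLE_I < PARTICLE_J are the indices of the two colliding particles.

Answer: 3 0 1

Derivation:
Pair (0,1): pos 11,17 vel -1,-3 -> gap=6, closing at 2/unit, collide at t=3
Earliest collision: t=3 between 0 and 1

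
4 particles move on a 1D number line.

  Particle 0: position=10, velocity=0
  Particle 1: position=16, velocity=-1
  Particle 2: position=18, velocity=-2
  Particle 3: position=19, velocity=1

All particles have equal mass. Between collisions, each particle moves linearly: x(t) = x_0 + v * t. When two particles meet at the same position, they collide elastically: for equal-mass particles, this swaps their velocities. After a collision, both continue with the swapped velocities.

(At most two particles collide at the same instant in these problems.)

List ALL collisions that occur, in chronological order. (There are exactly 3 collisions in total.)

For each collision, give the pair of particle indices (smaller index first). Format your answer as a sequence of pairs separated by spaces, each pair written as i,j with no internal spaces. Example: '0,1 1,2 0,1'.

Collision at t=2: particles 1 and 2 swap velocities; positions: p0=10 p1=14 p2=14 p3=21; velocities now: v0=0 v1=-2 v2=-1 v3=1
Collision at t=4: particles 0 and 1 swap velocities; positions: p0=10 p1=10 p2=12 p3=23; velocities now: v0=-2 v1=0 v2=-1 v3=1
Collision at t=6: particles 1 and 2 swap velocities; positions: p0=6 p1=10 p2=10 p3=25; velocities now: v0=-2 v1=-1 v2=0 v3=1

Answer: 1,2 0,1 1,2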